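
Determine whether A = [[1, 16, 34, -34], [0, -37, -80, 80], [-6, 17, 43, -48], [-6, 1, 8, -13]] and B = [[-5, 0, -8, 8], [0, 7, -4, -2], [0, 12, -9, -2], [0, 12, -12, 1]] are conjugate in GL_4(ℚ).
No.

Both have characteristic polynomial (x - 3)(x - 1)(x + 5)^2, but the minimal polynomial of A is (x - 3)(x - 1)(x + 5)^2 while the minimal polynomial of B is (x - 3)(x - 1)(x + 5). The minimal polynomial is a similarity invariant, so A and B are not similar.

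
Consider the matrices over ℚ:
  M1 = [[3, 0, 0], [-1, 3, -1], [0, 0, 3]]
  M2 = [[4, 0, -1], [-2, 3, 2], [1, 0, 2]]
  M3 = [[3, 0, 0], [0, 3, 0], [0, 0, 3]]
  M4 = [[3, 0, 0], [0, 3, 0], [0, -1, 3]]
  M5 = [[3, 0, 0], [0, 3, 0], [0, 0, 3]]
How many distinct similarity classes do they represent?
2 classes: {M1, M2, M4}, {M3, M5}

Characteristic polynomials: χ_{M1} = (x - 3)^3, χ_{M2} = (x - 3)^3, χ_{M3} = (x - 3)^3, χ_{M4} = (x - 3)^3, χ_{M5} = (x - 3)^3.

{M1, M2, M4}: invariant factors x - 3, (x - 3)^2.

{M3, M5}: invariant factors x - 3, x - 3, x - 3.

Matrices are similar if and only if their invariant-factor lists agree; the partition into similarity classes is {M1, M2, M4}, {M3, M5}.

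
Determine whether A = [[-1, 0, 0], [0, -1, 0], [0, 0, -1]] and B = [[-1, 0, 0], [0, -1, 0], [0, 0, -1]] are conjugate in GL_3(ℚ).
Yes.

Two matrices over a field are similar if and only if they have the same invariant factors.

Both A and B have characteristic polynomial (x + 1)^3 and minimal polynomial x + 1. Computing further, both have invariant factors x + 1, x + 1, x + 1. Hence A and B are similar.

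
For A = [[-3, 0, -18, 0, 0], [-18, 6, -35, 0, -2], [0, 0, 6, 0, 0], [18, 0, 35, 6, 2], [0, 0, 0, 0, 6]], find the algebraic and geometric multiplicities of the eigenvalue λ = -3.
algebraic multiplicity 1, geometric multiplicity 1

The characteristic polynomial is (x - 6)^4(x + 3), so the factor x + 3 appears with exponent 1: the algebraic multiplicity is 1.

rank(A + 3I) = 4, so the eigenspace has dimension 5 - 4 = 1: the geometric multiplicity is 1.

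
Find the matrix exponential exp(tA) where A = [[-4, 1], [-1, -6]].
e^{tA} = [[(t + 1)*e^{-5*t}, t*e^{-5*t}], [-t*e^{-5*t}, (1 - t)*e^{-5*t}]]

A has Jordan form J = [[-5, 1], [0, -5]] with A = PJP^{-1}, so e^{tA} = P e^{tJ} P^{-1}.

For a Jordan block J_k(λ), e^{tJ_k(λ)} = e^{λt} · (I + tN + t^2 N^2/2! + ... + t^{k-1} N^{k-1}/(k-1)!) where N is the nilpotent superdiagonal part.

Assembling the blocks and conjugating back gives the entries of e^{tA} as shown above.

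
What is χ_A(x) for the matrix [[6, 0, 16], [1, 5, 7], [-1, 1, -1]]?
χ_A(x) = (x - 6)(x - 2)^2

xI - A = [[x - 6, 0, -16], [-1, x - 5, -7], [1, -1, x + 1]].

Expanding det(xI - A) along the first row:
det(xI - A) = + (x - 6)·det([[x - 5, -7], [-1, x + 1]]) - (0)·det([[-1, -7], [1, x + 1]]) + (-16)·det([[-1, x - 5], [1, -1]]).

Evaluating gives χ_A(x) = x^3 - 10x^2 + 28x - 24 = (x - 6)(x - 2)^2.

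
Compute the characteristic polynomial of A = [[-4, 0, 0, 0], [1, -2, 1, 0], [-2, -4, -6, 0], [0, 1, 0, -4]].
χ_A(x) = (x + 4)^4

xI - A = [[x + 4, 0, 0, 0], [-1, x + 2, -1, 0], [2, 4, x + 6, 0], [0, -1, 0, x + 4]].

Expanding det(xI - A) along the first row:
det(xI - A) = + (x + 4)·det([[x + 2, -1, 0], [4, x + 6, 0], [-1, 0, x + 4]]) - (0)·det([[-1, -1, 0], [2, x + 6, 0], [0, 0, x + 4]]) + (0)·det([[-1, x + 2, 0], [2, 4, 0], [0, -1, x + 4]]) - (0)·det([[-1, x + 2, -1], [2, 4, x + 6], [0, -1, 0]]).

Evaluating gives χ_A(x) = x^4 + 16x^3 + 96x^2 + 256x + 256 = (x + 4)^4.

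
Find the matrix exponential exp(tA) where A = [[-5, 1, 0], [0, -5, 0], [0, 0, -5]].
e^{tA} = [[e^{-5*t}, t*e^{-5*t}, 0], [0, e^{-5*t}, 0], [0, 0, e^{-5*t}]]

A has Jordan form J = [[-5, 1, 0], [0, -5, 0], [0, 0, -5]] with A = PJP^{-1}, so e^{tA} = P e^{tJ} P^{-1}.

For a Jordan block J_k(λ), e^{tJ_k(λ)} = e^{λt} · (I + tN + t^2 N^2/2! + ... + t^{k-1} N^{k-1}/(k-1)!) where N is the nilpotent superdiagonal part.

Assembling the blocks and conjugating back gives the entries of e^{tA} as shown above.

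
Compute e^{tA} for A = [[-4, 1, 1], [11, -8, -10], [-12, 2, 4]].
A has Jordan form J = [[-5, 1, 0], [0, -5, 0], [0, 0, 2]] with A = PJP^{-1}, so e^{tA} = P e^{tJ} P^{-1}.

For a Jordan block J_k(λ), e^{tJ_k(λ)} = e^{λt} · (I + tN + t^2 N^2/2! + ... + t^{k-1} N^{k-1}/(k-1)!) where N is the nilpotent superdiagonal part.

Assembling the blocks and conjugating back gives the entries of e^{tA} as shown above.

e^{tA} = [[(t + 1)*e^{-5*t}, t*e^{-5*t}, t*e^{-5*t}], [(-3*t + 2*e^{7*t} - 2)*e^{-5*t}, (1 - 3*t)*e^{-5*t}, (-3*t - e^{7*t} + 1)*e^{-5*t}], [2*(t - e^{7*t} + 1)*e^{-5*t}, 2*t*e^{-5*t}, (2*t + e^{7*t})*e^{-5*t}]]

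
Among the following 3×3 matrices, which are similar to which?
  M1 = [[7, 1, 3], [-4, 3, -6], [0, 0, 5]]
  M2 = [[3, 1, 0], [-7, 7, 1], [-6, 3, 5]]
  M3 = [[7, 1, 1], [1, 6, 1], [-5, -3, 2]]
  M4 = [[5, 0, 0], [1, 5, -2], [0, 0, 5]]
Characteristic polynomials: χ_{M1} = (x - 5)^3, χ_{M2} = (x - 5)^3, χ_{M3} = (x - 5)^3, χ_{M4} = (x - 5)^3.

{M1, M4}: invariant factors x - 5, (x - 5)^2.

{M2, M3}: invariant factors (x - 5)^3.

Matrices are similar if and only if their invariant-factor lists agree; the partition into similarity classes is {M1, M4}, {M2, M3}.

2 classes: {M1, M4}, {M2, M3}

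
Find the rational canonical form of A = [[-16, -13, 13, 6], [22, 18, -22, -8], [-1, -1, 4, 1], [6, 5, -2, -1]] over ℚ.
The invariant factors of A (the non-unit diagonal entries of the Smith normal form of xI - A over ℚ[x]) are (x - 5)(x^3 - 3x - 4), each dividing the next. The characteristic polynomial is their product, (x - 5)(x^3 - 3x - 4).

The rational canonical form is the block-diagonal matrix of companion matrices C(f_i):
R = [[0, 0, 0, -20], [1, 0, 0, -11], [0, 1, 0, 3], [0, 0, 1, 5]].

Note the characteristic polynomial does not split into linear factors over ℚ, so A has no Jordan form over ℚ; the rational canonical form exists over any field.

R = [[0, 0, 0, -20], [1, 0, 0, -11], [0, 1, 0, 3], [0, 0, 1, 5]]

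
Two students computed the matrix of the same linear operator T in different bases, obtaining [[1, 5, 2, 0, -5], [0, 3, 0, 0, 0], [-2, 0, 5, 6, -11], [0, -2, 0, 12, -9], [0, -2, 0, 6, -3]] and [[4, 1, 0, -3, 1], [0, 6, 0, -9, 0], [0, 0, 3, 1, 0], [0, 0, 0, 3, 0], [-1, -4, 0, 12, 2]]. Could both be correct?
Two matrices over a field are similar if and only if they have the same invariant factors.

Both A and B have characteristic polynomial (x - 6)(x - 3)^4 and minimal polynomial (x - 6)(x - 3)^2. Computing further, both have invariant factors (x - 3)^2, (x - 6)(x - 3)^2. Hence A and B are similar.

Yes.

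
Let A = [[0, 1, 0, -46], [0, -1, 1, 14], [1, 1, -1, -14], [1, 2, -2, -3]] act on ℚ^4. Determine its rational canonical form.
R = [[0, 0, 0, -25], [1, 0, 0, 15], [0, 1, 0, 4], [0, 0, 1, -5]]

The invariant factors of A (the non-unit diagonal entries of the Smith normal form of xI - A over ℚ[x]) are (x + 5)(x^3 - 4x + 5), each dividing the next. The characteristic polynomial is their product, (x + 5)(x^3 - 4x + 5).

The rational canonical form is the block-diagonal matrix of companion matrices C(f_i):
R = [[0, 0, 0, -25], [1, 0, 0, 15], [0, 1, 0, 4], [0, 0, 1, -5]].

Note the characteristic polynomial does not split into linear factors over ℚ, so A has no Jordan form over ℚ; the rational canonical form exists over any field.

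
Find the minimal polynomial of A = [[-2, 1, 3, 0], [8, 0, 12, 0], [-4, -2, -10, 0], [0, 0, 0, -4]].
m_A(x) = (x + 4)^2

The characteristic polynomial factors as (x + 4)^4. The minimal polynomial is ∏(x - λ)^{k_λ} where k_λ is the size of the largest Jordan block at λ.

For λ = -4: rank(A + 4I) = 1, and the largest Jordan block has size 2 (the smallest k with rank((A + 4I)^k) = rank((A + 4I)^(k+1))).

So m_A(x) = (x + 4)^2.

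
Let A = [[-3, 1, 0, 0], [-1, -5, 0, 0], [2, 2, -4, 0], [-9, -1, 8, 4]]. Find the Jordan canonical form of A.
J = [[-4, 1, 0, 0], [0, -4, 0, 0], [0, 0, -4, 0], [0, 0, 0, 4]]

The characteristic polynomial is det(xI - A) = (x - 4)(x + 4)^3, so the eigenvalues are -4 (algebraic multiplicity 3), 4 (algebraic multiplicity 1).

For λ = -4: rank(A + 4I) = 2, rank((A + 4I)^2) = 1. The eigenspace has dimension 4 - 2 = 2, so there are 2 Jordan blocks; the rank sequence gives block sizes [2, 1].

For λ = 4: algebraic multiplicity 1 gives one 1×1 block.

Assembling the blocks gives the Jordan form J above.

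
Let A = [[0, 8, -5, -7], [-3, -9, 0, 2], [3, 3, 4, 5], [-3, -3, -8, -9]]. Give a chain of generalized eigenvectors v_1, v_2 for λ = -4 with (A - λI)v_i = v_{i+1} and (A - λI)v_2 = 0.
v_1 = [[-3, 2, 0, 1]]^T, v_2 = [[-3, 1, 2, -2]]^T

We seek v_1 ∈ ker((A + 4I)^2) \ ker(A + 4I), then set v_{i+1} = (A + 4I) v_i.

One such chain is v_1 = [[-3, 2, 0, 1]]^T, v_2 = [[-3, 1, 2, -2]]^T. Check: (A + 4I) v_2 = [[0, 0, 0, 0]]^T = 0.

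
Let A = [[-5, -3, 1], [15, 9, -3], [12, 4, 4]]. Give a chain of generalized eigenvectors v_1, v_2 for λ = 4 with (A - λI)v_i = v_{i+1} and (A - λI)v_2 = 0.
We seek v_1 ∈ ker((A - 4I)^2) \ ker(A - 4I), then set v_{i+1} = (A - 4I) v_i.

One such chain is v_1 = [[0, 0, 1]]^T, v_2 = [[1, -3, 0]]^T. Check: (A - 4I) v_2 = [[0, 0, 0]]^T = 0.

v_1 = [[0, 0, 1]]^T, v_2 = [[1, -3, 0]]^T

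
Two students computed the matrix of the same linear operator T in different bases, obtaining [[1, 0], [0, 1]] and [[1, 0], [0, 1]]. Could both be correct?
Yes.

Two matrices over a field are similar if and only if they have the same invariant factors.

Both A and B have characteristic polynomial (x - 1)^2 and minimal polynomial x - 1. Computing further, both have invariant factors x - 1, x - 1. Hence A and B are similar.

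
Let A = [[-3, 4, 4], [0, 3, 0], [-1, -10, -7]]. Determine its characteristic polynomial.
xI - A = [[x + 3, -4, -4], [0, x - 3, 0], [1, 10, x + 7]].

Expanding det(xI - A) along the first row:
det(xI - A) = + (x + 3)·det([[x - 3, 0], [10, x + 7]]) - (-4)·det([[0, 0], [1, x + 7]]) + (-4)·det([[0, x - 3], [1, 10]]).

Evaluating gives χ_A(x) = x^3 + 7x^2 - 5x - 75 = (x - 3)(x + 5)^2.

χ_A(x) = (x - 3)(x + 5)^2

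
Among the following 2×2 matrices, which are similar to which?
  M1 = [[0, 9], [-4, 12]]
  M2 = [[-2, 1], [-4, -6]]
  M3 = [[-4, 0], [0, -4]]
Characteristic polynomials: χ_{M1} = (x - 6)^2, χ_{M2} = (x + 4)^2, χ_{M3} = (x + 4)^2.

{M1}: invariant factors (x - 6)^2.

{M2}: invariant factors (x + 4)^2.

{M3}: invariant factors x + 4, x + 4.

Matrices are similar if and only if their invariant-factor lists agree; the partition into similarity classes is {M1}, {M2}, {M3}.

3 classes: {M1}, {M2}, {M3}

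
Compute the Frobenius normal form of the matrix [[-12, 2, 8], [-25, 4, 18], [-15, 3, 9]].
R = [[0, 0, 6], [1, 0, 4], [0, 1, 1]]

The invariant factors of A (the non-unit diagonal entries of the Smith normal form of xI - A over ℚ[x]) are (x - 3)(x^2 + 2x + 2), each dividing the next. The characteristic polynomial is their product, (x - 3)(x^2 + 2x + 2).

The rational canonical form is the block-diagonal matrix of companion matrices C(f_i):
R = [[0, 0, 6], [1, 0, 4], [0, 1, 1]].

Note the characteristic polynomial does not split into linear factors over ℚ, so A has no Jordan form over ℚ; the rational canonical form exists over any field.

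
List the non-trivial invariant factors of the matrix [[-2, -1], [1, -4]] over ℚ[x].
(x + 3)^2

The Jordan structure of A has elementary divisors (x + 3)^2. Arranging the block sizes at each eigenvalue in decreasing order and taking row products gives the invariant factors.

Invariant factors (smallest first, each dividing the next): (x + 3)^2.

Check: the last factor (x + 3)^2 is the minimal polynomial, and the product (x + 3)^2 is the characteristic polynomial.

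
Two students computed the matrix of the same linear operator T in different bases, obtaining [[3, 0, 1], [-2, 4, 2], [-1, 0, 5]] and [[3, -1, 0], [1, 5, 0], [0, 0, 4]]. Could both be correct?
Two matrices over a field are similar if and only if they have the same invariant factors.

Both A and B have characteristic polynomial (x - 4)^3 and minimal polynomial (x - 4)^2. Computing further, both have invariant factors x - 4, (x - 4)^2. Hence A and B are similar.

Yes.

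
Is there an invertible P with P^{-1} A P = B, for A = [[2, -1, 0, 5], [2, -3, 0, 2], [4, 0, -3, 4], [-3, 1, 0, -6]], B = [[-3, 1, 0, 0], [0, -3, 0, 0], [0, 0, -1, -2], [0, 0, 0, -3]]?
Yes.

Two matrices over a field are similar if and only if they have the same invariant factors.

Both A and B have characteristic polynomial (x + 1)(x + 3)^3 and minimal polynomial (x + 1)(x + 3)^2. Computing further, both have invariant factors x + 3, (x + 1)(x + 3)^2. Hence A and B are similar.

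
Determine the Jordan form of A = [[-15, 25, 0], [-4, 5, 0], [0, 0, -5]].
J = [[-5, 1, 0], [0, -5, 0], [0, 0, -5]]

The characteristic polynomial is det(xI - A) = (x + 5)^3, so the eigenvalues are -5 (algebraic multiplicity 3).

For λ = -5: rank(A + 5I) = 1, rank((A + 5I)^2) = 0. The eigenspace has dimension 3 - 1 = 2, so there are 2 Jordan blocks; the rank sequence gives block sizes [2, 1].

Assembling the blocks gives the Jordan form J above.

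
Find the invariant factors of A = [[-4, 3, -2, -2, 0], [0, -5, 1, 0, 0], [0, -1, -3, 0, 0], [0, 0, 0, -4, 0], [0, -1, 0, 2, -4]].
The Jordan structure of A has elementary divisors (x + 4)^3, (x + 4), (x + 4). Arranging the block sizes at each eigenvalue in decreasing order and taking row products gives the invariant factors.

Invariant factors (smallest first, each dividing the next): x + 4, x + 4, (x + 4)^3.

Check: the last factor (x + 4)^3 is the minimal polynomial, and the product (x + 4)^5 is the characteristic polynomial.

x + 4, x + 4, (x + 4)^3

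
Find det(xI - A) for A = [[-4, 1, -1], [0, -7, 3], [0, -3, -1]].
χ_A(x) = (x + 4)^3

xI - A = [[x + 4, -1, 1], [0, x + 7, -3], [0, 3, x + 1]].

Expanding det(xI - A) along the first row:
det(xI - A) = + (x + 4)·det([[x + 7, -3], [3, x + 1]]) - (-1)·det([[0, -3], [0, x + 1]]) + (1)·det([[0, x + 7], [0, 3]]).

Evaluating gives χ_A(x) = x^3 + 12x^2 + 48x + 64 = (x + 4)^3.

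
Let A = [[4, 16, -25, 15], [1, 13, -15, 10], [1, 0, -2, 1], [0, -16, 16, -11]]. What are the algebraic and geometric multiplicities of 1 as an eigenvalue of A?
The characteristic polynomial is (x - 1)^4, so the factor x - 1 appears with exponent 4: the algebraic multiplicity is 4.

rank(A - I) = 2, so the eigenspace has dimension 4 - 2 = 2: the geometric multiplicity is 2.

Since 2 < 4, A is not diagonalizable.

algebraic multiplicity 4, geometric multiplicity 2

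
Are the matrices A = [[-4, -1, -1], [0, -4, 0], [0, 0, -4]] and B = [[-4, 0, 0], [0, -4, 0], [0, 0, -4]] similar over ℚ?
No.

Both have characteristic polynomial (x + 4)^3, but the minimal polynomial of A is (x + 4)^2 while the minimal polynomial of B is x + 4. The minimal polynomial is a similarity invariant, so A and B are not similar.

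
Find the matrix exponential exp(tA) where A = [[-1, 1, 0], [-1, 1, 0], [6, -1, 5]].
e^{tA} = [[1 - t, t, 0], [-t, t + 1, 0], [t + e^{5*t} - 1, -t, e^{5*t}]]

A has Jordan form J = [[0, 1, 0], [0, 0, 0], [0, 0, 5]] with A = PJP^{-1}, so e^{tA} = P e^{tJ} P^{-1}.

For a Jordan block J_k(λ), e^{tJ_k(λ)} = e^{λt} · (I + tN + t^2 N^2/2! + ... + t^{k-1} N^{k-1}/(k-1)!) where N is the nilpotent superdiagonal part.

Assembling the blocks and conjugating back gives the entries of e^{tA} as shown above.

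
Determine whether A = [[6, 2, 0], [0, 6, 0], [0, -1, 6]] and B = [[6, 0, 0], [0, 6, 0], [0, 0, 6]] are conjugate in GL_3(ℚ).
No.

Both have characteristic polynomial (x - 6)^3, but the minimal polynomial of A is (x - 6)^2 while the minimal polynomial of B is x - 6. The minimal polynomial is a similarity invariant, so A and B are not similar.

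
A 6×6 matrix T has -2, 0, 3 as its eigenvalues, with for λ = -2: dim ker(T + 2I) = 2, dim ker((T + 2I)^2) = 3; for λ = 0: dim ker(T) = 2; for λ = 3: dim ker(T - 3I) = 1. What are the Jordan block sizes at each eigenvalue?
λ = -2: successive nullity increments [2, 1] count blocks of size ≥ k; block sizes are [2, 1].
λ = 0: successive nullity increments [2] count blocks of size ≥ k; block sizes are [1, 1].
λ = 3: successive nullity increments [1] count blocks of size ≥ k; block sizes are [1].

Jordan blocks: (-2, 2), (-2, 1), (0, 1), (0, 1), (3, 1)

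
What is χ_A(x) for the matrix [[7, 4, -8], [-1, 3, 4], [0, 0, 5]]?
χ_A(x) = (x - 5)^3

xI - A = [[x - 7, -4, 8], [1, x - 3, -4], [0, 0, x - 5]].

Expanding det(xI - A) along the first row:
det(xI - A) = + (x - 7)·det([[x - 3, -4], [0, x - 5]]) - (-4)·det([[1, -4], [0, x - 5]]) + (8)·det([[1, x - 3], [0, 0]]).

Evaluating gives χ_A(x) = x^3 - 15x^2 + 75x - 125 = (x - 5)^3.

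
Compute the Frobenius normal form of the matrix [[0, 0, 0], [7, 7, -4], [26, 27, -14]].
The invariant factors of A (the non-unit diagonal entries of the Smith normal form of xI - A over ℚ[x]) are x(x + 2)(x + 5), each dividing the next. The characteristic polynomial is their product, x(x + 2)(x + 5).

The rational canonical form is the block-diagonal matrix of companion matrices C(f_i):
R = [[0, 0, 0], [1, 0, -10], [0, 1, -7]].

R = [[0, 0, 0], [1, 0, -10], [0, 1, -7]]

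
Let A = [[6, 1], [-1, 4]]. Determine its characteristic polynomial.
xI - A = [[x - 6, -1], [1, x - 4]].

Expanding det(xI - A) along the first row:
det(xI - A) = + (x - 6)·det([[x - 4]]) - (-1)·det([[1]]).

Evaluating gives χ_A(x) = x^2 - 10x + 25 = (x - 5)^2.

χ_A(x) = (x - 5)^2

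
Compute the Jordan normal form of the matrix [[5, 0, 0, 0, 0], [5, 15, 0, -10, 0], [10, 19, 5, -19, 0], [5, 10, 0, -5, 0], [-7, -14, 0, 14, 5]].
The characteristic polynomial is det(xI - A) = (x - 5)^5, so the eigenvalues are 5 (algebraic multiplicity 5).

For λ = 5: rank(A - 5I) = 2, rank((A - 5I)^2) = 0. The eigenspace has dimension 5 - 2 = 3, so there are 3 Jordan blocks; the rank sequence gives block sizes [2, 2, 1].

Assembling the blocks gives the Jordan form J above.

J = [[5, 1, 0, 0, 0], [0, 5, 0, 0, 0], [0, 0, 5, 1, 0], [0, 0, 0, 5, 0], [0, 0, 0, 0, 5]]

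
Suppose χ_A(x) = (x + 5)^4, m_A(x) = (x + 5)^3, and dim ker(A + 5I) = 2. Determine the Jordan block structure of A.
λ = -5: algebraic multiplicity 4 (exponent in χ_A), largest block size 3 (exponent in m_A), 2 blocks (geometric multiplicity). These force block sizes [3, 1].

Jordan blocks: (-5, 3), (-5, 1)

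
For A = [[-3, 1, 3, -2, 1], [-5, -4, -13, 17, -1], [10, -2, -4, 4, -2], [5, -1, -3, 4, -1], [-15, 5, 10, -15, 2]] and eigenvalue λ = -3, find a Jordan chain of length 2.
v_1 = [[0, 1, 0, 0, 0]]^T, v_2 = [[1, -1, -2, -1, 5]]^T

We seek v_1 ∈ ker((A + 3I)^2) \ ker(A + 3I), then set v_{i+1} = (A + 3I) v_i.

One such chain is v_1 = [[0, 1, 0, 0, 0]]^T, v_2 = [[1, -1, -2, -1, 5]]^T. Check: (A + 3I) v_2 = [[0, 0, 0, 0, 0]]^T = 0.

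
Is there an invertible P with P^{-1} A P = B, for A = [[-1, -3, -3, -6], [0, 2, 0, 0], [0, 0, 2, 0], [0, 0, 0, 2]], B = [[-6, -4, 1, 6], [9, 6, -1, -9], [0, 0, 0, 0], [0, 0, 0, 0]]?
trace(A) = 5 but trace(B) = 0. The trace is a similarity invariant, so A and B are not similar.

No.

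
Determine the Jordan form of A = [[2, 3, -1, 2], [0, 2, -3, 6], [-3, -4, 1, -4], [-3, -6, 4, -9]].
The characteristic polynomial is det(xI - A) = (x + 1)^4, so the eigenvalues are -1 (algebraic multiplicity 4).

For λ = -1: rank(A + I) = 2, rank((A + I)^2) = 1, rank((A + I)^3) = 0. The eigenspace has dimension 4 - 2 = 2, so there are 2 Jordan blocks; the rank sequence gives block sizes [3, 1].

Assembling the blocks gives the Jordan form J above.

J = [[-1, 1, 0, 0], [0, -1, 1, 0], [0, 0, -1, 0], [0, 0, 0, -1]]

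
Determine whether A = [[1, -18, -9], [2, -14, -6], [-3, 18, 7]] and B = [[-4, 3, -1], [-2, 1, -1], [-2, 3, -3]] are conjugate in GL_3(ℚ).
Two matrices over a field are similar if and only if they have the same invariant factors.

Both A and B have characteristic polynomial (x + 2)^3 and minimal polynomial (x + 2)^2. Computing further, both have invariant factors x + 2, (x + 2)^2. Hence A and B are similar.

Yes.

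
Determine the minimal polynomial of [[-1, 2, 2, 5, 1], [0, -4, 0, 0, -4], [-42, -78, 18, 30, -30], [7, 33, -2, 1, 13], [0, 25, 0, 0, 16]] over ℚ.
The characteristic polynomial factors as (x - 6)^5. The minimal polynomial is ∏(x - λ)^{k_λ} where k_λ is the size of the largest Jordan block at λ.

For λ = 6: rank(A - 6I) = 2, and the largest Jordan block has size 2 (the smallest k with rank((A - 6I)^k) = rank((A - 6I)^(k+1))).

So m_A(x) = (x - 6)^2.

m_A(x) = (x - 6)^2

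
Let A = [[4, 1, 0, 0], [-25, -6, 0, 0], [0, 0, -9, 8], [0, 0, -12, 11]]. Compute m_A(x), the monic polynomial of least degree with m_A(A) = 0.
The characteristic polynomial factors as (x - 3)(x + 1)^3. The minimal polynomial is ∏(x - λ)^{k_λ} where k_λ is the size of the largest Jordan block at λ.

For λ = -1: rank(A + I) = 2, and the largest Jordan block has size 2 (the smallest k with rank((A + I)^k) = rank((A + I)^(k+1))).
For λ = 3: rank(A - 3I) = 3, and the largest Jordan block has size 1 (the smallest k with rank((A - 3I)^k) = rank((A - 3I)^(k+1))).

So m_A(x) = (x - 3)(x + 1)^2.

m_A(x) = (x - 3)(x + 1)^2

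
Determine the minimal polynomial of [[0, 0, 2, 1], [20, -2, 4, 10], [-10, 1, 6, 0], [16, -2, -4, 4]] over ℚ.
The characteristic polynomial factors as (x - 2)^4. The minimal polynomial is ∏(x - λ)^{k_λ} where k_λ is the size of the largest Jordan block at λ.

For λ = 2: rank(A - 2I) = 2, and the largest Jordan block has size 2 (the smallest k with rank((A - 2I)^k) = rank((A - 2I)^(k+1))).

So m_A(x) = (x - 2)^2.

m_A(x) = (x - 2)^2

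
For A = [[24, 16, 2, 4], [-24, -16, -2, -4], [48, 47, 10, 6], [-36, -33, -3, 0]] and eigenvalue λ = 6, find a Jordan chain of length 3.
We seek v_1 ∈ ker((A - 6I)^3) \ ker((A - 6I)^2), then set v_{i+1} = (A - 6I) v_i.

One such chain is v_1 = [[-1, 1, -1, 1]]^T, v_2 = [[0, 0, 1, 0]]^T, v_3 = [[2, -2, 4, -3]]^T. Check: (A - 6I) v_3 = [[0, 0, 0, 0]]^T = 0.

v_1 = [[-1, 1, -1, 1]]^T, v_2 = [[0, 0, 1, 0]]^T, v_3 = [[2, -2, 4, -3]]^T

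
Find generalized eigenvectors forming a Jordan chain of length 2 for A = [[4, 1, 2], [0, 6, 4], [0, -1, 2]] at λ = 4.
We seek v_1 ∈ ker((A - 4I)^2) \ ker(A - 4I), then set v_{i+1} = (A - 4I) v_i.

One such chain is v_1 = [[0, 1, 0]]^T, v_2 = [[1, 2, -1]]^T. Check: (A - 4I) v_2 = [[0, 0, 0]]^T = 0.

v_1 = [[0, 1, 0]]^T, v_2 = [[1, 2, -1]]^T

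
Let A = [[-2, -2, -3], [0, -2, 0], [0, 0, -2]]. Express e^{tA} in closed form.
e^{tA} = [[e^{-2*t}, -2*t*e^{-2*t}, -3*t*e^{-2*t}], [0, e^{-2*t}, 0], [0, 0, e^{-2*t}]]

A has Jordan form J = [[-2, 1, 0], [0, -2, 0], [0, 0, -2]] with A = PJP^{-1}, so e^{tA} = P e^{tJ} P^{-1}.

For a Jordan block J_k(λ), e^{tJ_k(λ)} = e^{λt} · (I + tN + t^2 N^2/2! + ... + t^{k-1} N^{k-1}/(k-1)!) where N is the nilpotent superdiagonal part.

Assembling the blocks and conjugating back gives the entries of e^{tA} as shown above.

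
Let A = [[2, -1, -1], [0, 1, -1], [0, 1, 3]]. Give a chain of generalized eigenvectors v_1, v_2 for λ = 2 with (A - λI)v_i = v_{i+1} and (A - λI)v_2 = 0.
We seek v_1 ∈ ker((A - 2I)^2) \ ker(A - 2I), then set v_{i+1} = (A - 2I) v_i.

One such chain is v_1 = [[0, 1, 0]]^T, v_2 = [[-1, -1, 1]]^T. Check: (A - 2I) v_2 = [[0, 0, 0]]^T = 0.

v_1 = [[0, 1, 0]]^T, v_2 = [[-1, -1, 1]]^T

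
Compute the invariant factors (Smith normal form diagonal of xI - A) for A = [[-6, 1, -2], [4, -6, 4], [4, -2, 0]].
The Jordan structure of A has elementary divisors (x + 4)^2, (x + 4). Arranging the block sizes at each eigenvalue in decreasing order and taking row products gives the invariant factors.

Invariant factors (smallest first, each dividing the next): x + 4, (x + 4)^2.

Check: the last factor (x + 4)^2 is the minimal polynomial, and the product (x + 4)^3 is the characteristic polynomial.

x + 4, (x + 4)^2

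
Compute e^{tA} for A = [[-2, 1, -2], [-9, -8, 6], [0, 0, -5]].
e^{tA} = [[(3*t + 1)*e^{-5*t}, t*e^{-5*t}, -2*t*e^{-5*t}], [-9*t*e^{-5*t}, (1 - 3*t)*e^{-5*t}, 6*t*e^{-5*t}], [0, 0, e^{-5*t}]]

A has Jordan form J = [[-5, 1, 0], [0, -5, 0], [0, 0, -5]] with A = PJP^{-1}, so e^{tA} = P e^{tJ} P^{-1}.

For a Jordan block J_k(λ), e^{tJ_k(λ)} = e^{λt} · (I + tN + t^2 N^2/2! + ... + t^{k-1} N^{k-1}/(k-1)!) where N is the nilpotent superdiagonal part.

Assembling the blocks and conjugating back gives the entries of e^{tA} as shown above.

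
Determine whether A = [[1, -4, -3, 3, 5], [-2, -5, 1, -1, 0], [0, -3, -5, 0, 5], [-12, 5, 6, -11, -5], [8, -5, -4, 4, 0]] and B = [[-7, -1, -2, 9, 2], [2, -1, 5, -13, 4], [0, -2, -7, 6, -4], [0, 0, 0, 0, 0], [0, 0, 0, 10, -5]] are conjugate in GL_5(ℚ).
Yes.

Two matrices over a field are similar if and only if they have the same invariant factors.

Both A and B have characteristic polynomial x(x + 5)^4 and minimal polynomial x(x + 5)^3. Computing further, both have invariant factors x + 5, x(x + 5)^3. Hence A and B are similar.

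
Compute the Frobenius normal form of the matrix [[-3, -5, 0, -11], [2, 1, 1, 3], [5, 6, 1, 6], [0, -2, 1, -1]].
The invariant factors of A (the non-unit diagonal entries of the Smith normal form of xI - A over ℚ[x]) are (x + 2)(x^3 + 4), each dividing the next. The characteristic polynomial is their product, (x + 2)(x^3 + 4).

The rational canonical form is the block-diagonal matrix of companion matrices C(f_i):
R = [[0, 0, 0, -8], [1, 0, 0, -4], [0, 1, 0, 0], [0, 0, 1, -2]].

Note the characteristic polynomial does not split into linear factors over ℚ, so A has no Jordan form over ℚ; the rational canonical form exists over any field.

R = [[0, 0, 0, -8], [1, 0, 0, -4], [0, 1, 0, 0], [0, 0, 1, -2]]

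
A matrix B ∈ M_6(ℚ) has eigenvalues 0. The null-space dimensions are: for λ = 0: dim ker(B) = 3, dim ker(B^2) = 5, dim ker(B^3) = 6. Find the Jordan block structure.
Jordan blocks: (0, 3), (0, 2), (0, 1)

λ = 0: successive nullity increments [3, 2, 1] count blocks of size ≥ k; block sizes are [3, 2, 1].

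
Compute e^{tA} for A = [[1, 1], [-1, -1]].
e^{tA} = [[t + 1, t], [-t, 1 - t]]

A has Jordan form J = [[0, 1], [0, 0]] with A = PJP^{-1}, so e^{tA} = P e^{tJ} P^{-1}.

For a Jordan block J_k(λ), e^{tJ_k(λ)} = e^{λt} · (I + tN + t^2 N^2/2! + ... + t^{k-1} N^{k-1}/(k-1)!) where N is the nilpotent superdiagonal part.

Assembling the blocks and conjugating back gives the entries of e^{tA} as shown above.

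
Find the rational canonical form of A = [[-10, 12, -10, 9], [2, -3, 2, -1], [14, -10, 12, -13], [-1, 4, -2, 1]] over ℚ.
R = [[0, 0, 0, -6], [1, 0, 0, 3], [0, 1, 0, 4], [0, 0, 1, 0]]

The invariant factors of A (the non-unit diagonal entries of the Smith normal form of xI - A over ℚ[x]) are (x - 2)(x - 1)(x^2 + 3x + 3), each dividing the next. The characteristic polynomial is their product, (x - 2)(x - 1)(x^2 + 3x + 3).

The rational canonical form is the block-diagonal matrix of companion matrices C(f_i):
R = [[0, 0, 0, -6], [1, 0, 0, 3], [0, 1, 0, 4], [0, 0, 1, 0]].

Note the characteristic polynomial does not split into linear factors over ℚ, so A has no Jordan form over ℚ; the rational canonical form exists over any field.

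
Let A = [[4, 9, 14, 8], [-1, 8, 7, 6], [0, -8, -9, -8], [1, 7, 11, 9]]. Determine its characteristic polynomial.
χ_A(x) = (x - 3)^4

xI - A = [[x - 4, -9, -14, -8], [1, x - 8, -7, -6], [0, 8, x + 9, 8], [-1, -7, -11, x - 9]].

Expanding det(xI - A) along the first row:
det(xI - A) = + (x - 4)·det([[x - 8, -7, -6], [8, x + 9, 8], [-7, -11, x - 9]]) - (-9)·det([[1, -7, -6], [0, x + 9, 8], [-1, -11, x - 9]]) + (-14)·det([[1, x - 8, -6], [0, 8, 8], [-1, -7, x - 9]]) - (-8)·det([[1, x - 8, -7], [0, 8, x + 9], [-1, -7, -11]]).

Evaluating gives χ_A(x) = x^4 - 12x^3 + 54x^2 - 108x + 81 = (x - 3)^4.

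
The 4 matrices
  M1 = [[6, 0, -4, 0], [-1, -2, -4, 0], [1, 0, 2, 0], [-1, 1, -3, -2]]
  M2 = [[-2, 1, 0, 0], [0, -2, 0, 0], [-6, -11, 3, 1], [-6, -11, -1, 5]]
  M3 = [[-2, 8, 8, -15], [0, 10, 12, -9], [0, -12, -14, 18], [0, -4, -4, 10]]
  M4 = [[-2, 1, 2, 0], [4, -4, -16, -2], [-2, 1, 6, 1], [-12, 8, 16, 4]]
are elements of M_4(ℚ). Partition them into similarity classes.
Characteristic polynomials: χ_{M1} = (x - 4)^2(x + 2)^2, χ_{M2} = (x - 4)^2(x + 2)^2, χ_{M3} = (x - 4)^2(x + 2)^2, χ_{M4} = (x - 4)^2(x + 2)^2.

{M1, M2, M4}: invariant factors (x - 4)^2(x + 2)^2.

{M3}: invariant factors x + 2, (x - 4)^2(x + 2).

Matrices are similar if and only if their invariant-factor lists agree; the partition into similarity classes is {M1, M2, M4}, {M3}.

2 classes: {M1, M2, M4}, {M3}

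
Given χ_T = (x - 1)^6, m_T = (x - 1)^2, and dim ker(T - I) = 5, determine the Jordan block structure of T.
Jordan blocks: (1, 2), (1, 1), (1, 1), (1, 1), (1, 1)

λ = 1: algebraic multiplicity 6 (exponent in χ_T), largest block size 2 (exponent in m_T), 5 blocks (geometric multiplicity). These force block sizes [2, 1, 1, 1, 1].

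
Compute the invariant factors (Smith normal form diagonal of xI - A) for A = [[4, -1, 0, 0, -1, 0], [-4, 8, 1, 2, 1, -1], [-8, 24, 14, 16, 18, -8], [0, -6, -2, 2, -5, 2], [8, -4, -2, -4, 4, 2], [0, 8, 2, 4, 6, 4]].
The Jordan structure of A has elementary divisors (x - 6)^3, (x - 6)^2, (x - 6). Arranging the block sizes at each eigenvalue in decreasing order and taking row products gives the invariant factors.

Invariant factors (smallest first, each dividing the next): x - 6, (x - 6)^2, (x - 6)^3.

Check: the last factor (x - 6)^3 is the minimal polynomial, and the product (x - 6)^6 is the characteristic polynomial.

x - 6, (x - 6)^2, (x - 6)^3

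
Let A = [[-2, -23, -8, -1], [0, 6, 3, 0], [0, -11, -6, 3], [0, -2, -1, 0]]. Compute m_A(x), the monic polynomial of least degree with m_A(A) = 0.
The characteristic polynomial factors as x^3(x + 2). The minimal polynomial is ∏(x - λ)^{k_λ} where k_λ is the size of the largest Jordan block at λ.

For λ = -2: rank(A + 2I) = 3, and the largest Jordan block has size 1 (the smallest k with rank((A + 2I)^k) = rank((A + 2I)^(k+1))).
For λ = 0: rank(A) = 3, and the largest Jordan block has size 3 (the smallest k with rank(A^k) = rank(A^(k+1))).

So m_A(x) = x^3(x + 2).

m_A(x) = x^3(x + 2)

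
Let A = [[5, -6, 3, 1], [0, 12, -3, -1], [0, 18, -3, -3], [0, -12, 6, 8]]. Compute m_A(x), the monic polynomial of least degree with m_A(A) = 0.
m_A(x) = (x - 6)(x - 5)^2

The characteristic polynomial factors as (x - 6)^2(x - 5)^2. The minimal polynomial is ∏(x - λ)^{k_λ} where k_λ is the size of the largest Jordan block at λ.

For λ = 5: rank(A - 5I) = 3, and the largest Jordan block has size 2 (the smallest k with rank((A - 5I)^k) = rank((A - 5I)^(k+1))).
For λ = 6: rank(A - 6I) = 2, and the largest Jordan block has size 1 (the smallest k with rank((A - 6I)^k) = rank((A - 6I)^(k+1))).

So m_A(x) = (x - 6)(x - 5)^2.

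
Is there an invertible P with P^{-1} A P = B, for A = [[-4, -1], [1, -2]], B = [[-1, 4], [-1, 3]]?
trace(A) = -6 but trace(B) = 2. The trace is a similarity invariant, so A and B are not similar.

No.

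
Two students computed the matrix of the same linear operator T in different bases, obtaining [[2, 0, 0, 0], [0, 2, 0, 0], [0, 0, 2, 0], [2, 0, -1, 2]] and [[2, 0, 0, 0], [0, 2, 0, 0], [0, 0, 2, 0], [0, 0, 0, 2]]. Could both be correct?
Both have characteristic polynomial (x - 2)^4, but the minimal polynomial of A is (x - 2)^2 while the minimal polynomial of B is x - 2. The minimal polynomial is a similarity invariant, so A and B are not similar.

No.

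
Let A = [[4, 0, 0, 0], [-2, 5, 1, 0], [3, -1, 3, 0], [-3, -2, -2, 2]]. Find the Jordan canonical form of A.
The characteristic polynomial is det(xI - A) = (x - 4)^3(x - 2), so the eigenvalues are 2 (algebraic multiplicity 1), 4 (algebraic multiplicity 3).

For λ = 2: algebraic multiplicity 1 gives one 1×1 block.

For λ = 4: rank(A - 4I) = 3, rank((A - 4I)^2) = 2, rank((A - 4I)^3) = 1. The eigenspace has dimension 4 - 3 = 1, so there is 1 Jordan block; the rank sequence gives block sizes [3].

Assembling the blocks gives the Jordan form J above.

J = [[2, 0, 0, 0], [0, 4, 1, 0], [0, 0, 4, 1], [0, 0, 0, 4]]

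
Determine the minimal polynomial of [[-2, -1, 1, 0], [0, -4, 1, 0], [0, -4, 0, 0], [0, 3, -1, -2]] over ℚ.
The characteristic polynomial factors as (x + 2)^4. The minimal polynomial is ∏(x - λ)^{k_λ} where k_λ is the size of the largest Jordan block at λ.

For λ = -2: rank(A + 2I) = 2, and the largest Jordan block has size 3 (the smallest k with rank((A + 2I)^k) = rank((A + 2I)^(k+1))).

So m_A(x) = (x + 2)^3.

m_A(x) = (x + 2)^3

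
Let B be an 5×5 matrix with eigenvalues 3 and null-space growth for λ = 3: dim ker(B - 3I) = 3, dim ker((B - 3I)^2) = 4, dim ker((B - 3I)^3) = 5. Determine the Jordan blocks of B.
λ = 3: successive nullity increments [3, 1, 1] count blocks of size ≥ k; block sizes are [3, 1, 1].

Jordan blocks: (3, 3), (3, 1), (3, 1)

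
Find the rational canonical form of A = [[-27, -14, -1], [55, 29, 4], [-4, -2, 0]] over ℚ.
The invariant factors of A (the non-unit diagonal entries of the Smith normal form of xI - A over ℚ[x]) are (x + 2)(x^2 - 4x - 1), each dividing the next. The characteristic polynomial is their product, (x + 2)(x^2 - 4x - 1).

The rational canonical form is the block-diagonal matrix of companion matrices C(f_i):
R = [[0, 0, 2], [1, 0, 9], [0, 1, 2]].

Note the characteristic polynomial does not split into linear factors over ℚ, so A has no Jordan form over ℚ; the rational canonical form exists over any field.

R = [[0, 0, 2], [1, 0, 9], [0, 1, 2]]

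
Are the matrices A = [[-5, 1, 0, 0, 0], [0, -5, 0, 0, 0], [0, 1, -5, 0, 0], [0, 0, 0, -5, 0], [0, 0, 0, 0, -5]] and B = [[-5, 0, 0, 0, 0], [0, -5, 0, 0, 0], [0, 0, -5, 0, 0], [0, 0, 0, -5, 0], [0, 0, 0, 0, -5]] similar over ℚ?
Both have characteristic polynomial (x + 5)^5, but the minimal polynomial of A is (x + 5)^2 while the minimal polynomial of B is x + 5. The minimal polynomial is a similarity invariant, so A and B are not similar.

No.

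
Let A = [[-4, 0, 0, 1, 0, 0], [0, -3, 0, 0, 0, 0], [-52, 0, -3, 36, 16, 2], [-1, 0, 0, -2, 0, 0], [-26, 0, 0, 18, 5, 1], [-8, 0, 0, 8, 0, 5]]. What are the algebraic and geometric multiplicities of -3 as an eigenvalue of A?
algebraic multiplicity 4, geometric multiplicity 3

The characteristic polynomial is (x - 5)^2(x + 3)^4, so the factor x + 3 appears with exponent 4: the algebraic multiplicity is 4.

rank(A + 3I) = 3, so the eigenspace has dimension 6 - 3 = 3: the geometric multiplicity is 3.

Since 3 < 4, A is not diagonalizable.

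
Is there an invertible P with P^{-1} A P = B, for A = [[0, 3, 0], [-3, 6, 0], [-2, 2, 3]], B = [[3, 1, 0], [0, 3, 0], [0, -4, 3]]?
Two matrices over a field are similar if and only if they have the same invariant factors.

Both A and B have characteristic polynomial (x - 3)^3 and minimal polynomial (x - 3)^2. Computing further, both have invariant factors x - 3, (x - 3)^2. Hence A and B are similar.

Yes.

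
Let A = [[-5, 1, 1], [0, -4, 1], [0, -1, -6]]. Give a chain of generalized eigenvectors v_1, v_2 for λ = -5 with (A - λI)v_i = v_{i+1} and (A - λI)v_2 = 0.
We seek v_1 ∈ ker((A + 5I)^2) \ ker(A + 5I), then set v_{i+1} = (A + 5I) v_i.

One such chain is v_1 = [[0, 0, 1]]^T, v_2 = [[1, 1, -1]]^T. Check: (A + 5I) v_2 = [[0, 0, 0]]^T = 0.

v_1 = [[0, 0, 1]]^T, v_2 = [[1, 1, -1]]^T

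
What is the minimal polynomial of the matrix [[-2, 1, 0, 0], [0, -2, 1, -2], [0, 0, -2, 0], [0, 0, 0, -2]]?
The characteristic polynomial factors as (x + 2)^4. The minimal polynomial is ∏(x - λ)^{k_λ} where k_λ is the size of the largest Jordan block at λ.

For λ = -2: rank(A + 2I) = 2, and the largest Jordan block has size 3 (the smallest k with rank((A + 2I)^k) = rank((A + 2I)^(k+1))).

So m_A(x) = (x + 2)^3.

m_A(x) = (x + 2)^3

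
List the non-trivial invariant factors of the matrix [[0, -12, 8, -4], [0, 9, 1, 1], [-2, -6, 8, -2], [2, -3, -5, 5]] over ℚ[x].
The Jordan structure of A has elementary divisors (x - 4), (x - 6)^2, (x - 6). Arranging the block sizes at each eigenvalue in decreasing order and taking row products gives the invariant factors.

Invariant factors (smallest first, each dividing the next): x - 6, (x - 6)^2(x - 4).

Check: the last factor (x - 6)^2(x - 4) is the minimal polynomial, and the product (x - 6)^3(x - 4) is the characteristic polynomial.

x - 6, (x - 6)^2(x - 4)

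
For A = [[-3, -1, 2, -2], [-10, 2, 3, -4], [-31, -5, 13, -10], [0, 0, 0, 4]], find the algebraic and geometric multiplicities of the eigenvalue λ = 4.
The characteristic polynomial is (x - 4)^4, so the factor x - 4 appears with exponent 4: the algebraic multiplicity is 4.

rank(A - 4I) = 2, so the eigenspace has dimension 4 - 2 = 2: the geometric multiplicity is 2.

Since 2 < 4, A is not diagonalizable.

algebraic multiplicity 4, geometric multiplicity 2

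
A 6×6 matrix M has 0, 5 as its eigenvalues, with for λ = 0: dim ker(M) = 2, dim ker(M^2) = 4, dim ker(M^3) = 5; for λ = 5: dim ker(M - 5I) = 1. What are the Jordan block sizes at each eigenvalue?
λ = 0: successive nullity increments [2, 2, 1] count blocks of size ≥ k; block sizes are [3, 2].
λ = 5: successive nullity increments [1] count blocks of size ≥ k; block sizes are [1].

Jordan blocks: (0, 3), (0, 2), (5, 1)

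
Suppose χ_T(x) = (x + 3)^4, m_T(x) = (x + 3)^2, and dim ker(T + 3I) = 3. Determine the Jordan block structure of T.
Jordan blocks: (-3, 2), (-3, 1), (-3, 1)

λ = -3: algebraic multiplicity 4 (exponent in χ_T), largest block size 2 (exponent in m_T), 3 blocks (geometric multiplicity). These force block sizes [2, 1, 1].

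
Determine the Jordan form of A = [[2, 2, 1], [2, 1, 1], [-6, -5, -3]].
J = [[0, 1, 0], [0, 0, 1], [0, 0, 0]]

The characteristic polynomial is det(xI - A) = x^3, so the eigenvalues are 0 (algebraic multiplicity 3).

For λ = 0: rank(A) = 2, rank(A^2) = 1, rank(A^3) = 0. The eigenspace has dimension 3 - 2 = 1, so there is 1 Jordan block; the rank sequence gives block sizes [3].

Assembling the blocks gives the Jordan form J above.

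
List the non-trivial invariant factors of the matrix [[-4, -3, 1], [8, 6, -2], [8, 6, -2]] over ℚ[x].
The Jordan structure of A has elementary divisors x^2, x. Arranging the block sizes at each eigenvalue in decreasing order and taking row products gives the invariant factors.

Invariant factors (smallest first, each dividing the next): x, x^2.

Check: the last factor x^2 is the minimal polynomial, and the product x^3 is the characteristic polynomial.

x, x^2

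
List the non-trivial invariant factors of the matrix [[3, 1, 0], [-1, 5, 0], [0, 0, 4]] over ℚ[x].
The Jordan structure of A has elementary divisors (x - 4)^2, (x - 4). Arranging the block sizes at each eigenvalue in decreasing order and taking row products gives the invariant factors.

Invariant factors (smallest first, each dividing the next): x - 4, (x - 4)^2.

Check: the last factor (x - 4)^2 is the minimal polynomial, and the product (x - 4)^3 is the characteristic polynomial.

x - 4, (x - 4)^2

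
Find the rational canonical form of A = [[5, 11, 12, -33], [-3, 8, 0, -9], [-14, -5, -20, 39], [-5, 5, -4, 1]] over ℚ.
The invariant factors of A (the non-unit diagonal entries of the Smith normal form of xI - A over ℚ[x]) are (x + 2)^2(x^2 + 2x - 2), each dividing the next. The characteristic polynomial is their product, (x + 2)^2(x^2 + 2x - 2).

The rational canonical form is the block-diagonal matrix of companion matrices C(f_i):
R = [[0, 0, 0, 8], [1, 0, 0, 0], [0, 1, 0, -10], [0, 0, 1, -6]].

Note the characteristic polynomial does not split into linear factors over ℚ, so A has no Jordan form over ℚ; the rational canonical form exists over any field.

R = [[0, 0, 0, 8], [1, 0, 0, 0], [0, 1, 0, -10], [0, 0, 1, -6]]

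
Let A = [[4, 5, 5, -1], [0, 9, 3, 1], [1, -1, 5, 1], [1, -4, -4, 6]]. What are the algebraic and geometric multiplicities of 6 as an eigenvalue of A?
The characteristic polynomial is (x - 6)^4, so the factor x - 6 appears with exponent 4: the algebraic multiplicity is 4.

rank(A - 6I) = 2, so the eigenspace has dimension 4 - 2 = 2: the geometric multiplicity is 2.

Since 2 < 4, A is not diagonalizable.

algebraic multiplicity 4, geometric multiplicity 2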